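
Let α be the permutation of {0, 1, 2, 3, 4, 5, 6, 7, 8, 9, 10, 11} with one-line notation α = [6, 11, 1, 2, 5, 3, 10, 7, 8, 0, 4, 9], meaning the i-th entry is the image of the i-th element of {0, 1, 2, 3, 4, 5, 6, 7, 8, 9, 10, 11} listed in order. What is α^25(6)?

2

Tracing 6 → 10 → … returns to 6 after 10 steps, so 6 lies in a 10-cycle (0, 6, 10, 4, 5, 3, 2, 1, 11, 9).
On a 10-cycle, α^10 is the identity, so α^25 = α^5 there (25 ≡ 5 mod 10).
Stepping 5 places around the cycle: 6 → 10 → 4 → 5 → 3 → 2.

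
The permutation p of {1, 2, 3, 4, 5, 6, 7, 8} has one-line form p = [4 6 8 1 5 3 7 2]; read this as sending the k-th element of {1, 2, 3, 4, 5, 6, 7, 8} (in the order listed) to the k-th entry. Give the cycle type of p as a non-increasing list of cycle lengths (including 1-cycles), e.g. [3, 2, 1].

[4, 2, 1, 1]

The disjoint cycles are (1 4)(2 6 3 8)(5)(7), with lengths 4, 2, 1, 1 in non-increasing order.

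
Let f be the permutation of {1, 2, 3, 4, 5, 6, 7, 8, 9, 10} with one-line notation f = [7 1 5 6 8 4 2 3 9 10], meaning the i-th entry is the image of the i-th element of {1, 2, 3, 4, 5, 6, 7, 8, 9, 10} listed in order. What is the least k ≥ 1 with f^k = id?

6

Writing f as disjoint cycles, the cycle lengths are 3, 3, 2, 1, 1.
The order is lcm(3, 3, 2) = 6.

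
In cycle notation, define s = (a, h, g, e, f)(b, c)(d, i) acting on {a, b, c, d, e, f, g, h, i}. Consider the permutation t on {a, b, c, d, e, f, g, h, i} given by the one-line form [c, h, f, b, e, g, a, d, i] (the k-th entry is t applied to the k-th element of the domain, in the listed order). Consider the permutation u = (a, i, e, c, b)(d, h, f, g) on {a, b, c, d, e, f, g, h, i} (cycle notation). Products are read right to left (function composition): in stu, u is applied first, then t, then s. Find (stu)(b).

Chase b: u(b) = a; t(a) = c; s(c) = b. Hence (stu)(b) = b.

b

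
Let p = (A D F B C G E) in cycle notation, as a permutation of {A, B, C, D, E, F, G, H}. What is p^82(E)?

C

E lies in the 7-cycle (A D F B C G E).
On a 7-cycle, p^7 is the identity, so p^82 = p^5 there (82 ≡ 5 mod 7).
Advancing 5 steps from E: E → A → D → F → B → C.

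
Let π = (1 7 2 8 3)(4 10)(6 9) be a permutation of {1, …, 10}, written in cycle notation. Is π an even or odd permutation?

The cycle lengths are 5, 2, 2, 1.
A cycle of length ℓ contributes ℓ−1 transpositions, so π is a product of 4 + 1 + 1 = 6 transpositions — even.

even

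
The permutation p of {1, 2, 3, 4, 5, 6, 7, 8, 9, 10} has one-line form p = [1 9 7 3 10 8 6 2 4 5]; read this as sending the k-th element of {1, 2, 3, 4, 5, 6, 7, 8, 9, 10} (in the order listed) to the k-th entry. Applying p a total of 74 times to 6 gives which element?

Tracing 6 → 8 → … returns to 6 after 7 steps, so 6 lies in a 7-cycle (2 9 4 3 7 6 8).
Since the cycle has length 7, p^74 acts on it the same as p^4 (74 mod 7 = 4).
Advancing 4 steps from 6: 6 → 8 → 2 → 9 → 4.

4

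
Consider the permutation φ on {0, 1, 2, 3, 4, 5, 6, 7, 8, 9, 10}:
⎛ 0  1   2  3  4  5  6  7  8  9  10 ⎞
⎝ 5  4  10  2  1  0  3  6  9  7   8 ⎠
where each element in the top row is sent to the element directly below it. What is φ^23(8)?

Tracing 8 → 9 → … returns to 8 after 7 steps, so 8 lies in a 7-cycle (2 10 8 9 7 6 3).
Powers repeat with period 7 on this cycle, and 23 mod 7 = 2, so φ^23(8) = φ^2(8).
Advancing 2 steps from 8: 8 → 9 → 7.

7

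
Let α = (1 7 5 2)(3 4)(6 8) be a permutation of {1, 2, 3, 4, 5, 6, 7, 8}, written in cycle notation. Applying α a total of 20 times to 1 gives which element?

1

1 lies in the 4-cycle (1 7 5 2).
Since the cycle has length 4, α^20 acts on it the same as α^0 (20 mod 4 = 0).
So α^20(1) = 1.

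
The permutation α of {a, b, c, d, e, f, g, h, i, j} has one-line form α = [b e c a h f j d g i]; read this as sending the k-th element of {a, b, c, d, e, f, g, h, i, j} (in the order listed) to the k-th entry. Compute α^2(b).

Tracing b → e → … returns to b after 5 steps, so b lies in a 5-cycle (a, b, e, h, d).
Advancing 2 steps from b: b → e → h.

h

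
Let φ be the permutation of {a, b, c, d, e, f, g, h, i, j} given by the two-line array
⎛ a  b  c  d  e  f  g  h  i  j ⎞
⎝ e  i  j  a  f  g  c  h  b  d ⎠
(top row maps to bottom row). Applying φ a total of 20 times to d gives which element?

j

Tracing d → a → … returns to d after 7 steps, so d lies in a 7-cycle (a e f g c j d).
Powers repeat with period 7 on this cycle, and 20 mod 7 = 6, so φ^20(d) = φ^6(d).
Stepping 6 places around the cycle: d → a → e → f → g → c → j.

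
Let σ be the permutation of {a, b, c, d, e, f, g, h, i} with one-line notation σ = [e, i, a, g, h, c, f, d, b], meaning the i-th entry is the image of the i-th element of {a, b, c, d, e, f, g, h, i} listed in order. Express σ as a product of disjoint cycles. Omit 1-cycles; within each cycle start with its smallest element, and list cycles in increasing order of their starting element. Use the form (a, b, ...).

Iterating σ from a gives a → e → h → d → g → f → c → a; that is the 7-cycle (a, e, h, d, g, f, c).
Repeating from the next unused element and collecting all non-trivial cycles gives (a, e, h, d, g, f, c)(b, i).

(a, e, h, d, g, f, c)(b, i)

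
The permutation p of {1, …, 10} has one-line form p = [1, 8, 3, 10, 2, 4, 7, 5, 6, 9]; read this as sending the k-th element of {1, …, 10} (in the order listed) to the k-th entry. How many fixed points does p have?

The fixed points (elements with p(x) = x) are {1, 3, 7}, so there are 3.

3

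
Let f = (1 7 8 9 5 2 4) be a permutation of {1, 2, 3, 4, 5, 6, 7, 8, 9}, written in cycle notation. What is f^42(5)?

5

5 lies in the 7-cycle (1 7 8 9 5 2 4).
Since the cycle has length 7, f^42 acts on it the same as f^0 (42 mod 7 = 0).
So f^42(5) = 5.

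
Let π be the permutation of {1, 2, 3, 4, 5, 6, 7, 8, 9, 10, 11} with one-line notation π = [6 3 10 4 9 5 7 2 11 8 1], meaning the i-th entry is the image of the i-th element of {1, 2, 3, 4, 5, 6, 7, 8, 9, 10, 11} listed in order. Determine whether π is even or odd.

In disjoint-cycle form the cycle lengths are 5, 4, 1, 1.
A cycle of length ℓ contributes ℓ−1 transpositions, so π is a product of 4 + 3 = 7 transpositions — odd.

odd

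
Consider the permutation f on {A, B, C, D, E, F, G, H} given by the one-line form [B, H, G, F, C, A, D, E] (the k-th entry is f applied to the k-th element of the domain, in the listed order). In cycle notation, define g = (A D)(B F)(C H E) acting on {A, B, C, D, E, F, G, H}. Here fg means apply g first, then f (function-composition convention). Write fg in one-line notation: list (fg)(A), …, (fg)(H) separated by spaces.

F A E B G H D C

(fg)(x) = f(g(x)). Computing each image: f(g(A)) = f(D) = F, f(g(B)) = f(F) = A, f(g(C)) = f(H) = E, f(g(D)) = f(A) = B, f(g(E)) = f(C) = G, f(g(F)) = f(B) = H, f(g(G)) = f(G) = D, f(g(H)) = f(E) = C.
Hence fg = [F A E B G H D C].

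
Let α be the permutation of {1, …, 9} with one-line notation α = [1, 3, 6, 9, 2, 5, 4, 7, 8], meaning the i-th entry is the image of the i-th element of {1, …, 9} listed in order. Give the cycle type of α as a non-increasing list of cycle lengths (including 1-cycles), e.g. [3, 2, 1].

The disjoint cycles are (1)(2, 3, 6, 5)(4, 9, 8, 7), with lengths 4, 4, 1 in non-increasing order.

[4, 4, 1]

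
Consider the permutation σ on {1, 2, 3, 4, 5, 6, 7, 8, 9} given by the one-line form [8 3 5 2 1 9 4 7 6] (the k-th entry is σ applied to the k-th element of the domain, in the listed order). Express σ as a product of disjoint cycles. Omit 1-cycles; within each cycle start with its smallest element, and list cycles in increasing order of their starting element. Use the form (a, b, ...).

(1, 8, 7, 4, 2, 3, 5)(6, 9)

Start at 1 and follow images: 1 → 8 → 7 → 4 → 2 → 3 → 5 → 1, giving the cycle (1, 8, 7, 4, 2, 3, 5).
Continuing from each remaining unvisited element yields (1, 8, 7, 4, 2, 3, 5)(6, 9).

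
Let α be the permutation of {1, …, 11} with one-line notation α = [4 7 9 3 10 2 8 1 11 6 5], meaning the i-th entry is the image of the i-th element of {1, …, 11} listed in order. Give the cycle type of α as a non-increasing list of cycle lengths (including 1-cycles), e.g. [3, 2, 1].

The disjoint cycles are (1, 4, 3, 9, 11, 5, 10, 6, 2, 7, 8), with lengths 11 in non-increasing order.

[11]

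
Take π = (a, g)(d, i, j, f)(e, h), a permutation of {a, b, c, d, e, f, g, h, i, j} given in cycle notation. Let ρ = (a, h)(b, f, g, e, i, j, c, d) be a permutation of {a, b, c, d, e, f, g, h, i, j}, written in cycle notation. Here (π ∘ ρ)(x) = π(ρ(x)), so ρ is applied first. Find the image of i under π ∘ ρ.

f

(π ∘ ρ)(i) = π(ρ(i)). ρ(i) = j, then π(j) = f. So (π ∘ ρ)(i) = f.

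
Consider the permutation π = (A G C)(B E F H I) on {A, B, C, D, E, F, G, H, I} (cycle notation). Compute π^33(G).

G

G lies in the 3-cycle (A G C).
On a 3-cycle, π^3 is the identity, so π^33 = π^0 there (33 ≡ 0 mod 3).
So π^33(G) = G.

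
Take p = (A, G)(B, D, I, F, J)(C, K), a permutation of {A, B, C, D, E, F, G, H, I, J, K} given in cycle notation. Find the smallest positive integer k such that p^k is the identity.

The cycle type of p is (5, 2, 2, 1, 1).
The order is lcm(5, 2, 2) = 10.

10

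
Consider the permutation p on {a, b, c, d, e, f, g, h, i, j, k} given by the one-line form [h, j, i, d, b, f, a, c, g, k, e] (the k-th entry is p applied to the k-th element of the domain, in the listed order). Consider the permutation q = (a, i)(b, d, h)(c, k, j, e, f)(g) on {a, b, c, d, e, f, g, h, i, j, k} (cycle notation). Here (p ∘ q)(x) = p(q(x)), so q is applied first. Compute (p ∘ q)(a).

q(a) = i, then p(i) = g; composing gives (p ∘ q)(a) = g.

g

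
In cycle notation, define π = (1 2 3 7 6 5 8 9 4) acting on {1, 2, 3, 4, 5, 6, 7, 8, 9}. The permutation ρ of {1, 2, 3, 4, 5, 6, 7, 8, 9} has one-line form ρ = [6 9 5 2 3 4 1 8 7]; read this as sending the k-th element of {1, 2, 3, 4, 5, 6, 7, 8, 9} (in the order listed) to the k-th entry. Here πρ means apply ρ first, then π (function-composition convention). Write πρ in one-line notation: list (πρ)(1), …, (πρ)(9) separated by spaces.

(πρ)(x) = π(ρ(x)). Computing each image: π(ρ(1)) = π(6) = 5, π(ρ(2)) = π(9) = 4, π(ρ(3)) = π(5) = 8, π(ρ(4)) = π(2) = 3, π(ρ(5)) = π(3) = 7, π(ρ(6)) = π(4) = 1, π(ρ(7)) = π(1) = 2, π(ρ(8)) = π(8) = 9, π(ρ(9)) = π(7) = 6.
Hence πρ = [5 4 8 3 7 1 2 9 6].

5 4 8 3 7 1 2 9 6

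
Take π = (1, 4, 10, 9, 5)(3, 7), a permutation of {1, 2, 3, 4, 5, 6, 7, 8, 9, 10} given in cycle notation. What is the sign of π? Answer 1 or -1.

The cycle lengths are 5, 2, 1, 1, 1.
A cycle of length ℓ contributes ℓ−1 transpositions, so π is a product of 4 + 1 = 5 transpositions — odd.

-1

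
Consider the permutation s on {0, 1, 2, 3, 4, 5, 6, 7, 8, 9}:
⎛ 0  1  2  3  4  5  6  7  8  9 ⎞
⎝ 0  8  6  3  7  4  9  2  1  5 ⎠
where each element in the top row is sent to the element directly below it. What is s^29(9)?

Tracing 9 → 5 → … returns to 9 after 6 steps, so 9 lies in a 6-cycle (2, 6, 9, 5, 4, 7).
Since the cycle has length 6, s^29 acts on it the same as s^5 (29 mod 6 = 5).
Stepping 5 places around the cycle: 9 → 5 → 4 → 7 → 2 → 6.

6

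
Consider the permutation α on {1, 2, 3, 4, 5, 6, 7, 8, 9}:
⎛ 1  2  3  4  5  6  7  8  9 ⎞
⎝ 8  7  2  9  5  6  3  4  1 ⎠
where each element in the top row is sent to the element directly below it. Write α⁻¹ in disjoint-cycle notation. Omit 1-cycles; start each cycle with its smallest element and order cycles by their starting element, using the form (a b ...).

First write α in disjoint cycles: (1 8 4 9)(2 7 3).
The inverse reverses every cycle; in canonical form, α⁻¹ = (1 9 4 8)(2 3 7).

(1 9 4 8)(2 3 7)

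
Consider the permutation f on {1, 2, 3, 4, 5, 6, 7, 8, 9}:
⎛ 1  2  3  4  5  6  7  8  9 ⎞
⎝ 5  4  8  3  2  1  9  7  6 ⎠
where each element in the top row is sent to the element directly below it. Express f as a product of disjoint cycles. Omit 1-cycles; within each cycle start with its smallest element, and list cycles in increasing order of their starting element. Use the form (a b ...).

(1 5 2 4 3 8 7 9 6)

Iterating f from 1 gives 1 → 5 → 2 → 4 → 3 → 8 → 7 → 9 → 6 → 1; that is the 9-cycle (1 5 2 4 3 8 7 9 6).
Repeating from the next unused element and collecting all non-trivial cycles gives (1 5 2 4 3 8 7 9 6).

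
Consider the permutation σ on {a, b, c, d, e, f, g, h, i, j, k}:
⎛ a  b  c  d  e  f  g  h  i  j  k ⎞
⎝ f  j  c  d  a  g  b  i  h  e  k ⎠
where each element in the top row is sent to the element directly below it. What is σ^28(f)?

e

Tracing f → g → … returns to f after 6 steps, so f lies in a 6-cycle (a, f, g, b, j, e).
On a 6-cycle, σ^6 is the identity, so σ^28 = σ^4 there (28 ≡ 4 mod 6).
Stepping 4 places around the cycle: f → g → b → j → e.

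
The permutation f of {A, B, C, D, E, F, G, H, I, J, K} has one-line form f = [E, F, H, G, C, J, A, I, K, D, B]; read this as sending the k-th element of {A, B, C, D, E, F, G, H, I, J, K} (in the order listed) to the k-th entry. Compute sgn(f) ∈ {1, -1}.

1

In disjoint-cycle form the cycle lengths are 11.
A cycle of length ℓ contributes ℓ−1 transpositions, so f is a product of 10 transpositions — even.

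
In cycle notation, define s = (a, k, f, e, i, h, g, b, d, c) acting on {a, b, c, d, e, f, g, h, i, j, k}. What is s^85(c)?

i

c lies in the 10-cycle (a, k, f, e, i, h, g, b, d, c).
On a 10-cycle, s^10 is the identity, so s^85 = s^5 there (85 ≡ 5 mod 10).
Advancing 5 steps from c: c → a → k → f → e → i.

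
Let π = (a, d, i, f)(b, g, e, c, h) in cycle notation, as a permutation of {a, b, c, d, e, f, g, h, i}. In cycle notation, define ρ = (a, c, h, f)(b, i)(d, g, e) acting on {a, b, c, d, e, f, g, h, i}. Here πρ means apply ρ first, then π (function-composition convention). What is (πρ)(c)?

b

First apply ρ: ρ(c) = h, then π(h) = b. Thus (πρ)(c) = b.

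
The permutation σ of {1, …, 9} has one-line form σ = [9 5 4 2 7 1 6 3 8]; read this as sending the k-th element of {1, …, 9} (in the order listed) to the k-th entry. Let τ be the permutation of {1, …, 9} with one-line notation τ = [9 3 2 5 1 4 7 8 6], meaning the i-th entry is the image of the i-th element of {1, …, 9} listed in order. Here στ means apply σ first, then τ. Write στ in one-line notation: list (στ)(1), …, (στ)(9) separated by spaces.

6 1 5 3 7 9 4 2 8

For each element, apply σ then τ: 1 → 9 → 6; 2 → 5 → 1; 3 → 4 → 5; 4 → 2 → 3; 5 → 7 → 7; 6 → 1 → 9; 7 → 6 → 4; 8 → 3 → 2; 9 → 8 → 8.
So στ in one-line form is 6 1 5 3 7 9 4 2 8.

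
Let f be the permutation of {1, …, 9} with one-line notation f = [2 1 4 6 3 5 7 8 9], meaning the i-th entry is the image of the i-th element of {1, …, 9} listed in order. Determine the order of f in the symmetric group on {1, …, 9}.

4

The disjoint-cycle form of f has cycle lengths 4, 2, 1, 1, 1.
The order of f is the least common multiple of its cycle lengths: lcm(4, 2) = 4.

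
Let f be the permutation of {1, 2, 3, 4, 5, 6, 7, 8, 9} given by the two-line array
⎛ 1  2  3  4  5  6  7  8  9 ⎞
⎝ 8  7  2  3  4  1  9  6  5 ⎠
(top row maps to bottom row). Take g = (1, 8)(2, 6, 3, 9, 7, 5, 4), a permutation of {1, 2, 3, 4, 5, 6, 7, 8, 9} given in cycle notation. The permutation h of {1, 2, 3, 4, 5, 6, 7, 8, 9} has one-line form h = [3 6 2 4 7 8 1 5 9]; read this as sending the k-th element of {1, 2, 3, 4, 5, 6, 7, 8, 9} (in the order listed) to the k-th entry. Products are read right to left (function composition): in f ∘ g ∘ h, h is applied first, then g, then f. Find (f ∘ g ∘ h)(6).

8

(f ∘ g ∘ h)(6) = f(g(h(6))). h(6) = 8, then g(8) = 1, then f(1) = 8, so the result is 8.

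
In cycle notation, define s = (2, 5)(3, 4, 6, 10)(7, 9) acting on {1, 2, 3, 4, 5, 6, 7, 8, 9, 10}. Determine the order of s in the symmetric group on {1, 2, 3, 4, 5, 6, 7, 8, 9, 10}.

4

The cycle type of s is (4, 2, 2, 1, 1).
The order of s is the least common multiple of its cycle lengths: lcm(4, 2, 2) = 4.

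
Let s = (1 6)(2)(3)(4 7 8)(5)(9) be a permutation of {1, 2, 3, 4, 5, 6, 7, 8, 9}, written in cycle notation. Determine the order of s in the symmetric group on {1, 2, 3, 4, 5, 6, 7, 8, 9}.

The cycle type of s is (3, 2, 1, 1, 1, 1).
Since disjoint cycles commute, ord(s) = lcm(3, 2) = 6.

6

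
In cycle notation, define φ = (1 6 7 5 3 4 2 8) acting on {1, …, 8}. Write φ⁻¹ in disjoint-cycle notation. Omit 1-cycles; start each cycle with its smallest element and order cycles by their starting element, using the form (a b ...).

Inverting a permutation written in cycle notation just reverses the order within every cycle.
After reversing and putting each cycle's least element first, φ⁻¹ = (1 8 2 4 3 5 7 6).

(1 8 2 4 3 5 7 6)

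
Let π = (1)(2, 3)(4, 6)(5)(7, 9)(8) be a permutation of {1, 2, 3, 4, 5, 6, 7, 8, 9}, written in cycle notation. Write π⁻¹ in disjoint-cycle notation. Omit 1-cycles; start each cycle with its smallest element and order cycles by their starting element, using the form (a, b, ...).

Inverting a permutation written in cycle notation just reverses the order within every cycle.
After reversing and putting each cycle's least element first, π⁻¹ = (2, 3)(4, 6)(7, 9).

(2, 3)(4, 6)(7, 9)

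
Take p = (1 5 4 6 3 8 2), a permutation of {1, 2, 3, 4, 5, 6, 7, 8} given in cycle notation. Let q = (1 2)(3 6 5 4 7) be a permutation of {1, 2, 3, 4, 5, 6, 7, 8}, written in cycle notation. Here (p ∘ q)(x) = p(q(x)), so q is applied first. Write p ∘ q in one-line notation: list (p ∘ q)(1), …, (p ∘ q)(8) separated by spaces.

(p ∘ q)(x) = p(q(x)). Computing each image: p(q(1)) = p(2) = 1, p(q(2)) = p(1) = 5, p(q(3)) = p(6) = 3, p(q(4)) = p(7) = 7, p(q(5)) = p(4) = 6, p(q(6)) = p(5) = 4, p(q(7)) = p(3) = 8, p(q(8)) = p(8) = 2.
Hence p ∘ q = [1 5 3 7 6 4 8 2].

1 5 3 7 6 4 8 2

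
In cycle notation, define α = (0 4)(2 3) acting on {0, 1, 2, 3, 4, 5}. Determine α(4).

0

In the cycle (0 4), 4 is followed by 0, so α(4) = 0.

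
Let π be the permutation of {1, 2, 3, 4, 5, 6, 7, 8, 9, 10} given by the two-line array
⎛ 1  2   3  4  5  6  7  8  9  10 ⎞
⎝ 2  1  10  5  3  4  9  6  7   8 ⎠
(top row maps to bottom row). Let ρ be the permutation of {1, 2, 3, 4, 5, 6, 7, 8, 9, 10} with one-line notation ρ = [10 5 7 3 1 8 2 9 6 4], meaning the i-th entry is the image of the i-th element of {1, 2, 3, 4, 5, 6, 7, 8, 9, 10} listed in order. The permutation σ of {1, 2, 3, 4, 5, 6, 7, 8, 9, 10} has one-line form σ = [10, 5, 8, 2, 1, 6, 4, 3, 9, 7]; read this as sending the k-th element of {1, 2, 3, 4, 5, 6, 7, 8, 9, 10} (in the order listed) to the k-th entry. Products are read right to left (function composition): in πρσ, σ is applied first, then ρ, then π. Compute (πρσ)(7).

Apply the permutations in order: σ(7) = 4, then ρ(4) = 3, then π(3) = 10. So (πρσ)(7) = 10.

10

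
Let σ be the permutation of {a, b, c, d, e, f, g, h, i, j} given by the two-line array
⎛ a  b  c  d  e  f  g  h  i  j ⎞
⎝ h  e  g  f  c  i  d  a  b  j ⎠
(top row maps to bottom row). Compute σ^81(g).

b

Tracing g → d → … returns to g after 7 steps, so g lies in a 7-cycle (b e c g d f i).
On a 7-cycle, σ^7 is the identity, so σ^81 = σ^4 there (81 ≡ 4 mod 7).
Advancing 4 steps from g: g → d → f → i → b.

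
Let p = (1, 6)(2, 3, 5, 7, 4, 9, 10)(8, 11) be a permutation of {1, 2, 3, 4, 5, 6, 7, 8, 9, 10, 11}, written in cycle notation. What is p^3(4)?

4 lies in the 7-cycle (2, 3, 5, 7, 4, 9, 10).
Stepping 3 places around the cycle: 4 → 9 → 10 → 2.

2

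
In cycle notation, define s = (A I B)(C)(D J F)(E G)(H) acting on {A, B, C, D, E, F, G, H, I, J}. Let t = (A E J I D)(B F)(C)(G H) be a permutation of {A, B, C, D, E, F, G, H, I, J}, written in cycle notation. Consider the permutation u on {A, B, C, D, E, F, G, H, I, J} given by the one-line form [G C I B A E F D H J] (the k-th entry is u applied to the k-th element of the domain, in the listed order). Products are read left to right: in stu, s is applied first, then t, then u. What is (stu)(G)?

J

Chase G: s(G) = E; t(E) = J; u(J) = J. Hence (stu)(G) = J.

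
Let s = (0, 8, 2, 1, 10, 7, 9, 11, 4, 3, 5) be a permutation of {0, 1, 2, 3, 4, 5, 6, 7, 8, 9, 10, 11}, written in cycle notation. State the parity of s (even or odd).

The cycle lengths are 11, 1.
A cycle is odd iff its length is even; s has 0 even-length cycles, so sgn(s) = (−1)^0 and s is even.

even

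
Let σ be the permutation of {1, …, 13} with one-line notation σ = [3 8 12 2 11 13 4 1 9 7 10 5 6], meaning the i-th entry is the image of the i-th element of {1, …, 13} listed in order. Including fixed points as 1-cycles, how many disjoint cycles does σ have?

The cycle decomposition is (1 3 12 5 11 10 7 4 2 8)(6 13)(9), which has 3 cycles (counting 1-cycles).

3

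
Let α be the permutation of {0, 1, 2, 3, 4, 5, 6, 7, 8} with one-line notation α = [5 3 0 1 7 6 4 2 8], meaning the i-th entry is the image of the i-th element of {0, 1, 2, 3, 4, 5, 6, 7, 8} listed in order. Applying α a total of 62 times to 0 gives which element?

Tracing 0 → 5 → … returns to 0 after 6 steps, so 0 lies in a 6-cycle (0, 5, 6, 4, 7, 2).
Since the cycle has length 6, α^62 acts on it the same as α^2 (62 mod 6 = 2).
Advancing 2 steps from 0: 0 → 5 → 6.

6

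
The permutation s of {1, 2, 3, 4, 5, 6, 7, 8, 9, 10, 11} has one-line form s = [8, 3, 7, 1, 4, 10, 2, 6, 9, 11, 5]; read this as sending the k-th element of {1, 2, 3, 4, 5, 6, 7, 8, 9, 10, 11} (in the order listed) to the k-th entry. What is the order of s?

21

Writing s as disjoint cycles, the cycle lengths are 7, 3, 1.
Since disjoint cycles commute, ord(s) = lcm(7, 3) = 21.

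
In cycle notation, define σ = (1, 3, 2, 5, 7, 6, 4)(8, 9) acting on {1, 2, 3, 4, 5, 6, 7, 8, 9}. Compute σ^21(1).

1

1 lies in the 7-cycle (1, 3, 2, 5, 7, 6, 4).
On a 7-cycle, σ^7 is the identity, so σ^21 = σ^0 there (21 ≡ 0 mod 7).
So σ^21(1) = 1.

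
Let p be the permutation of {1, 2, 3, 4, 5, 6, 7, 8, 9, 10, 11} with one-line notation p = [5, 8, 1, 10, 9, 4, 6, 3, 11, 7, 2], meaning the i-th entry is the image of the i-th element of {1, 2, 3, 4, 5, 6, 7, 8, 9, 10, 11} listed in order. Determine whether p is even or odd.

In disjoint-cycle form the cycle lengths are 7, 4.
A cycle is odd iff its length is even; p has 1 even-length cycle, so sgn(p) = (−1)^1 and p is odd.

odd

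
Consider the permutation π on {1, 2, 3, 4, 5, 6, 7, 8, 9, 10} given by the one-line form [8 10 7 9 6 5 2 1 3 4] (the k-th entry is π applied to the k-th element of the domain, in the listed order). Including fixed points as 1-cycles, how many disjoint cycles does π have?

The cycle decomposition is (1 8)(2 10 4 9 3 7)(5 6), which has 3 cycles (counting 1-cycles).

3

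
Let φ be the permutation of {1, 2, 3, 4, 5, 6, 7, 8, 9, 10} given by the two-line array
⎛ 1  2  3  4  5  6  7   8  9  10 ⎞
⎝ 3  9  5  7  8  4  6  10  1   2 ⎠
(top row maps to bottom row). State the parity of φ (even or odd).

In disjoint-cycle form the cycle lengths are 7, 3.
A cycle is odd iff its length is even; φ has 0 even-length cycles, so sgn(φ) = (−1)^0 and φ is even.

even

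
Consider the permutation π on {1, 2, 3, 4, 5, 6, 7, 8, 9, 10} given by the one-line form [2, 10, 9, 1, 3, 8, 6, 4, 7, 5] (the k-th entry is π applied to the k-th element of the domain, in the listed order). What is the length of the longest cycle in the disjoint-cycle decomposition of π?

Decomposing into disjoint cycles gives (1, 2, 10, 5, 3, 9, 7, 6, 8, 4); the longest has length 10.

10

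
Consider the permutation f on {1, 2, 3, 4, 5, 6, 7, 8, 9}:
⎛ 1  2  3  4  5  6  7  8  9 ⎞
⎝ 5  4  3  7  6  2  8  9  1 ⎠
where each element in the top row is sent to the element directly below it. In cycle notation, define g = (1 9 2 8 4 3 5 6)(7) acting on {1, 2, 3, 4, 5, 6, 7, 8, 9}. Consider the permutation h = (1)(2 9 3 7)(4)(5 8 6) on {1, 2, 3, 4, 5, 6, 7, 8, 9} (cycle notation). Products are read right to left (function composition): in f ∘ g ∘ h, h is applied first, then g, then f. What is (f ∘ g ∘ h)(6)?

(f ∘ g ∘ h)(6) = f(g(h(6))). h(6) = 5, then g(5) = 6, then f(6) = 2, so the result is 2.

2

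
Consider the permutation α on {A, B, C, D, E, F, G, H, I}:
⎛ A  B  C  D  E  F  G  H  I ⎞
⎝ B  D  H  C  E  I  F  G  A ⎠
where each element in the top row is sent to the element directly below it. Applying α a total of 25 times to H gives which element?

Tracing H → G → … returns to H after 8 steps, so H lies in an 8-cycle (A, B, D, C, H, G, F, I).
Since the cycle has length 8, α^25 acts on it the same as α^1 (25 mod 8 = 1).
Advancing 1 step from H: H → G.

G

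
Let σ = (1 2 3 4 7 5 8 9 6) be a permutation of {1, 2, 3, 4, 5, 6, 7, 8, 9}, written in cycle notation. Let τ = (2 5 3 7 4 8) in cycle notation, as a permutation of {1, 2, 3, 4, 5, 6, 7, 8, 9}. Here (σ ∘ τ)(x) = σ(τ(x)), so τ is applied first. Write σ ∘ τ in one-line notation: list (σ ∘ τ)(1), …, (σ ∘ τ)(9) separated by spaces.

2 8 5 9 4 1 7 3 6

For each element, apply τ then σ: 1 → 1 → 2; 2 → 5 → 8; 3 → 7 → 5; 4 → 8 → 9; 5 → 3 → 4; 6 → 6 → 1; 7 → 4 → 7; 8 → 2 → 3; 9 → 9 → 6.
So σ ∘ τ in one-line form is 2 8 5 9 4 1 7 3 6.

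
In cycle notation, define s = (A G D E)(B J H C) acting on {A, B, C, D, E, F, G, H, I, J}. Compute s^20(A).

A lies in the 4-cycle (A G D E).
Powers repeat with period 4 on this cycle, and 20 mod 4 = 0, so s^20(A) = s^0(A).
So s^20(A) = A.

A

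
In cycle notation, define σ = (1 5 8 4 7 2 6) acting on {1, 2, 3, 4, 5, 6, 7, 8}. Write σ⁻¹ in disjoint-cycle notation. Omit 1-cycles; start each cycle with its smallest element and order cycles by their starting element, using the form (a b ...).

(1 6 2 7 4 8 5)

If σ sends a → b within a cycle, σ⁻¹ sends b → a; equivalently, reverse each cycle.
After reversing and putting each cycle's least element first, σ⁻¹ = (1 6 2 7 4 8 5).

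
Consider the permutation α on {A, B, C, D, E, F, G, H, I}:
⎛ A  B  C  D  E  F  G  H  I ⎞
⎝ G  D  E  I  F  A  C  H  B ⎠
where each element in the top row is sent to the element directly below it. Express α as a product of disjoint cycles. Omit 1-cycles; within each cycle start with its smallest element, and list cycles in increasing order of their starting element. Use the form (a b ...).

(A G C E F)(B D I)

Start at A and follow images: A → G → C → E → F → A, giving the cycle (A G C E F).
Repeating from the next unused element and collecting all non-trivial cycles gives (A G C E F)(B D I).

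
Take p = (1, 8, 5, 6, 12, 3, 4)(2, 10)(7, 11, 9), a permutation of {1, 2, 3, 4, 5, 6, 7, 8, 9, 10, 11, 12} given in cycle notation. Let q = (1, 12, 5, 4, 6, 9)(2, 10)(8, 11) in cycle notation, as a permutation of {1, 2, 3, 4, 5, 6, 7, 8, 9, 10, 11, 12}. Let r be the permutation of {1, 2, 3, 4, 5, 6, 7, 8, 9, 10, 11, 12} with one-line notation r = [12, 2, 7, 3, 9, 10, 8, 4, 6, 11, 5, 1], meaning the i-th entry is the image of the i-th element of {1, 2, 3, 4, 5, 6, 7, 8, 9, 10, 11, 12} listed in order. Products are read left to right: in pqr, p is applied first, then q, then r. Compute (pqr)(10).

Apply the permutations in order: p(10) = 2, then q(2) = 10, then r(10) = 11. So (pqr)(10) = 11.

11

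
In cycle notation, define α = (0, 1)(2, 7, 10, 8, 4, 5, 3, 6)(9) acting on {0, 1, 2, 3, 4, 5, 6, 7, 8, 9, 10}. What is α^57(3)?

3 lies in the 8-cycle (2, 7, 10, 8, 4, 5, 3, 6).
Since the cycle has length 8, α^57 acts on it the same as α^1 (57 mod 8 = 1).
Stepping 1 place around the cycle: 3 → 6.

6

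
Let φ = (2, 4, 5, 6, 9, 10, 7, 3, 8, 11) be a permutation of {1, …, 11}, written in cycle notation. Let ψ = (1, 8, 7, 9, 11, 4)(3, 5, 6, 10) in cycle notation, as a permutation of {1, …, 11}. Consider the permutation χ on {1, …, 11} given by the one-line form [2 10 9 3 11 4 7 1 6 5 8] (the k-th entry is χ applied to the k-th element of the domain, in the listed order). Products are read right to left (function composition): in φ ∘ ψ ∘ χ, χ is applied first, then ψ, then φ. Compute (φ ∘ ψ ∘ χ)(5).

Apply the permutations in order: χ(5) = 11, then ψ(11) = 4, then φ(4) = 5. So (φ ∘ ψ ∘ χ)(5) = 5.

5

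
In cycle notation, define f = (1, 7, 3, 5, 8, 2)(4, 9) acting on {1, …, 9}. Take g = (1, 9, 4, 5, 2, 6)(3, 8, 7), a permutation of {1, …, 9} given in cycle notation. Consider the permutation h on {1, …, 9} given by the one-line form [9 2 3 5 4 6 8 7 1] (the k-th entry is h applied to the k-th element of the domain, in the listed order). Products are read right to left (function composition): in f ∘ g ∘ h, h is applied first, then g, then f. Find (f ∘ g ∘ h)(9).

4

Apply the permutations in order: h(9) = 1, then g(1) = 9, then f(9) = 4. So (f ∘ g ∘ h)(9) = 4.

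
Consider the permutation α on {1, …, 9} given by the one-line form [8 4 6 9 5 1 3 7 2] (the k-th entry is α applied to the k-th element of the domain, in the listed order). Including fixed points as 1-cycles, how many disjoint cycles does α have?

3

The cycle decomposition is (1, 8, 7, 3, 6)(2, 4, 9)(5), which has 3 cycles (counting 1-cycles).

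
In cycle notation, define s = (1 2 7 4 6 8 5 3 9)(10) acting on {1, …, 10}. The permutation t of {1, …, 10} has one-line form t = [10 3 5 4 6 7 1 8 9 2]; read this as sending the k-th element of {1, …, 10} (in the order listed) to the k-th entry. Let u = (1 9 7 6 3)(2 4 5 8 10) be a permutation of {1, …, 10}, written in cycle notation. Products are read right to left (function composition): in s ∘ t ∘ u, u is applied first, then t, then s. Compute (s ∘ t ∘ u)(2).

6

Chase 2: u(2) = 4; t(4) = 4; s(4) = 6. Hence (s ∘ t ∘ u)(2) = 6.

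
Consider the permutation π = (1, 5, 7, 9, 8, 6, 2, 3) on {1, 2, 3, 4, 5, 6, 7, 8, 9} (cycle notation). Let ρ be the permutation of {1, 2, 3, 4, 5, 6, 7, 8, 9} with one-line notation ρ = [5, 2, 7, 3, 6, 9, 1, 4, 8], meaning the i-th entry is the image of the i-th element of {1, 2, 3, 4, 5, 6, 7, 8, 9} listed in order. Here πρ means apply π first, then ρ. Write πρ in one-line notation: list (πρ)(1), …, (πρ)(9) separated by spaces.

(πρ)(x) = ρ(π(x)). Computing each image: ρ(π(1)) = ρ(5) = 6, ρ(π(2)) = ρ(3) = 7, ρ(π(3)) = ρ(1) = 5, ρ(π(4)) = ρ(4) = 3, ρ(π(5)) = ρ(7) = 1, ρ(π(6)) = ρ(2) = 2, ρ(π(7)) = ρ(9) = 8, ρ(π(8)) = ρ(6) = 9, ρ(π(9)) = ρ(8) = 4.
Hence πρ = [6 7 5 3 1 2 8 9 4].

6 7 5 3 1 2 8 9 4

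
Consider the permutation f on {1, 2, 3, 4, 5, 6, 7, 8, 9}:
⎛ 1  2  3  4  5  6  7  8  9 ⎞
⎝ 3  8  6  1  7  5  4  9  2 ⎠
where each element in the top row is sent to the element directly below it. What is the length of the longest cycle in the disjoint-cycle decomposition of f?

6

Decomposing into disjoint cycles gives (1 3 6 5 7 4)(2 8 9); the longest has length 6.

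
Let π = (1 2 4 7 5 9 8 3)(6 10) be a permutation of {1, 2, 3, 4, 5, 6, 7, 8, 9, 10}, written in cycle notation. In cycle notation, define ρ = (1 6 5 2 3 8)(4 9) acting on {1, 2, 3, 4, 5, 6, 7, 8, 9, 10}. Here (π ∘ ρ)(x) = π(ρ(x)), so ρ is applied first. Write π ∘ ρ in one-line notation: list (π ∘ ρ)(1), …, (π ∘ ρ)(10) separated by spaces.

(π ∘ ρ)(x) = π(ρ(x)). Computing each image: π(ρ(1)) = π(6) = 10, π(ρ(2)) = π(3) = 1, π(ρ(3)) = π(8) = 3, π(ρ(4)) = π(9) = 8, π(ρ(5)) = π(2) = 4, π(ρ(6)) = π(5) = 9, π(ρ(7)) = π(7) = 5, π(ρ(8)) = π(1) = 2, π(ρ(9)) = π(4) = 7, π(ρ(10)) = π(10) = 6.
Hence π ∘ ρ = [10 1 3 8 4 9 5 2 7 6].

10 1 3 8 4 9 5 2 7 6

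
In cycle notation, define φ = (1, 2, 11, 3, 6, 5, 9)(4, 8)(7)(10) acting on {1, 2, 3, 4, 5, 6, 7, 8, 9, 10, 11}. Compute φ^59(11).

5

11 lies in the 7-cycle (1, 2, 11, 3, 6, 5, 9).
Since the cycle has length 7, φ^59 acts on it the same as φ^3 (59 mod 7 = 3).
Advancing 3 steps from 11: 11 → 3 → 6 → 5.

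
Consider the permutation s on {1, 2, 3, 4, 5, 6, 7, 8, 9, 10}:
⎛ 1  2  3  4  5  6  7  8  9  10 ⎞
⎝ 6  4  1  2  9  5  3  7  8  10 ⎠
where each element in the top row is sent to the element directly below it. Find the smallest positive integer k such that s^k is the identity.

Decomposing into disjoint cycles gives cycle lengths 7, 2, 1.
Since disjoint cycles commute, ord(s) = lcm(7, 2) = 14.

14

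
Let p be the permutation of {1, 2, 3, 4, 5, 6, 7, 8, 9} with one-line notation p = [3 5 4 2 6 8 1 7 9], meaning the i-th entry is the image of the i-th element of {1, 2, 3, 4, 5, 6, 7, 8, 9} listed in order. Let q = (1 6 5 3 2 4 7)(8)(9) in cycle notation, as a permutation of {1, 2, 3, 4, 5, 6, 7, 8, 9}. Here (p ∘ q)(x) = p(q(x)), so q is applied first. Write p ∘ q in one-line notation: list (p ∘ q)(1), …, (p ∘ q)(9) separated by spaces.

8 2 5 1 4 6 3 7 9

For each element, apply q then p: 1 → 6 → 8; 2 → 4 → 2; 3 → 2 → 5; 4 → 7 → 1; 5 → 3 → 4; 6 → 5 → 6; 7 → 1 → 3; 8 → 8 → 7; 9 → 9 → 9.
So p ∘ q in one-line form is 8 2 5 1 4 6 3 7 9.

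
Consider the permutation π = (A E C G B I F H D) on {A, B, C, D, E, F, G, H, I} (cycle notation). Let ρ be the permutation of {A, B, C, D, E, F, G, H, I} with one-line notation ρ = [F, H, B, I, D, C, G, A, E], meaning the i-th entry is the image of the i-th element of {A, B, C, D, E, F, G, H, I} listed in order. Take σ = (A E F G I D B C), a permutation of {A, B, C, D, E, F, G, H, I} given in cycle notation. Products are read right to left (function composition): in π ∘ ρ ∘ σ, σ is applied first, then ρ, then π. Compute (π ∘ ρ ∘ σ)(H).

E

(π ∘ ρ ∘ σ)(H) = π(ρ(σ(H))). σ(H) = H, then ρ(H) = A, then π(A) = E, so the result is E.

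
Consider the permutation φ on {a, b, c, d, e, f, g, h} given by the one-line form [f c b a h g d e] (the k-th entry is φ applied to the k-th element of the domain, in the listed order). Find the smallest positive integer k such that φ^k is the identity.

Writing φ as disjoint cycles, the cycle lengths are 4, 2, 2.
The order of φ is the least common multiple of its cycle lengths: lcm(4, 2, 2) = 4.

4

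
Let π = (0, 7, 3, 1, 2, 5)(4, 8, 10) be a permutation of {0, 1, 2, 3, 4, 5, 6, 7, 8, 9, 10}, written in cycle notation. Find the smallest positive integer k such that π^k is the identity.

The disjoint cycles have lengths 6, 3, 1, 1.
The order is lcm(6, 3) = 6.

6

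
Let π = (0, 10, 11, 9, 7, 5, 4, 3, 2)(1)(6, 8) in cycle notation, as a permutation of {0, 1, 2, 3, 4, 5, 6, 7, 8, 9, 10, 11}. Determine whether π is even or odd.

The cycle lengths are 9, 2, 1.
A cycle of length ℓ contributes ℓ−1 transpositions, so π is a product of 8 + 1 = 9 transpositions — odd.

odd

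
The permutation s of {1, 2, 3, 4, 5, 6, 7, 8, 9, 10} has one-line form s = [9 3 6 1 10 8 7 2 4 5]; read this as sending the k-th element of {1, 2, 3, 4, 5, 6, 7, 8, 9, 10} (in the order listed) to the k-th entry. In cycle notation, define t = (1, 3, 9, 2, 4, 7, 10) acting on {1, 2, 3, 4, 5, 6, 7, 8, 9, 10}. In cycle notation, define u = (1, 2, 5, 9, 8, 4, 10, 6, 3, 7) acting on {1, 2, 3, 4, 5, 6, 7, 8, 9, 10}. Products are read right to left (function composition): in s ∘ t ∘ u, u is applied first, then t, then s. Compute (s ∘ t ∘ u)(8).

Chase 8: u(8) = 4; t(4) = 7; s(7) = 7. Hence (s ∘ t ∘ u)(8) = 7.

7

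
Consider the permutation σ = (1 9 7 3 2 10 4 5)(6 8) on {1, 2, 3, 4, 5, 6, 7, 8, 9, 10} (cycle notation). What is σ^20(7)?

7 lies in the 8-cycle (1 9 7 3 2 10 4 5).
Since the cycle has length 8, σ^20 acts on it the same as σ^4 (20 mod 8 = 4).
Stepping 4 places around the cycle: 7 → 3 → 2 → 10 → 4.

4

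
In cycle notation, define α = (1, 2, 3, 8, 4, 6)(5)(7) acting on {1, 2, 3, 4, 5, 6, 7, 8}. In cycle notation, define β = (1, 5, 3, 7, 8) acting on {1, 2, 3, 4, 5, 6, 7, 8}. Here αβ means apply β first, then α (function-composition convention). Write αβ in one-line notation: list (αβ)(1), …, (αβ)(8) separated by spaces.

Chase each element through β then α: 1 → 5 → 5; 2 → 2 → 3; 3 → 7 → 7; 4 → 4 → 6; 5 → 3 → 8; 6 → 6 → 1; 7 → 8 → 4; 8 → 1 → 2.
Collecting the images, αβ = [5 3 7 6 8 1 4 2].

5 3 7 6 8 1 4 2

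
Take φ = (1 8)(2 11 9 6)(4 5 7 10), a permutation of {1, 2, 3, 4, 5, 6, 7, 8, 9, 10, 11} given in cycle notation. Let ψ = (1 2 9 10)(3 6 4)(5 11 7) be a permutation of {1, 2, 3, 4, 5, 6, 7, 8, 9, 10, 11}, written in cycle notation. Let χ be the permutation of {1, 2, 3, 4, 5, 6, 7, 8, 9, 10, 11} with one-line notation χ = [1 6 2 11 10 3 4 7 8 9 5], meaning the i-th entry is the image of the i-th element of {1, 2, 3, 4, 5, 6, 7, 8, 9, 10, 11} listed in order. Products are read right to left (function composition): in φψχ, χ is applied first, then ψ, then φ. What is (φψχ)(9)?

Chase 9: χ(9) = 8; ψ(8) = 8; φ(8) = 1. Hence (φψχ)(9) = 1.

1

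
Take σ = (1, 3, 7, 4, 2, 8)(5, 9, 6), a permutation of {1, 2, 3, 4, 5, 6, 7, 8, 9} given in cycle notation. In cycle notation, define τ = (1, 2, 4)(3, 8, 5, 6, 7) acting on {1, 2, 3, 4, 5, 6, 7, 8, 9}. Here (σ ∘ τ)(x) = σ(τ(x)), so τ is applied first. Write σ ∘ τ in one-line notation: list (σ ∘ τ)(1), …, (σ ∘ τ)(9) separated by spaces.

(σ ∘ τ)(x) = σ(τ(x)). Computing each image: σ(τ(1)) = σ(2) = 8, σ(τ(2)) = σ(4) = 2, σ(τ(3)) = σ(8) = 1, σ(τ(4)) = σ(1) = 3, σ(τ(5)) = σ(6) = 5, σ(τ(6)) = σ(7) = 4, σ(τ(7)) = σ(3) = 7, σ(τ(8)) = σ(5) = 9, σ(τ(9)) = σ(9) = 6.
Hence σ ∘ τ = [8 2 1 3 5 4 7 9 6].

8 2 1 3 5 4 7 9 6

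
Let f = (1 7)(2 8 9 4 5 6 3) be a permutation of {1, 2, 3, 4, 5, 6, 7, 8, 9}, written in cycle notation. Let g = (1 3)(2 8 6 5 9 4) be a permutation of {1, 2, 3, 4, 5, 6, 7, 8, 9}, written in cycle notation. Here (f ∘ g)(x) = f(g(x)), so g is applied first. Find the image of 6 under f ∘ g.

(f ∘ g)(6) = f(g(6)). g(6) = 5, then f(5) = 6. So (f ∘ g)(6) = 6.

6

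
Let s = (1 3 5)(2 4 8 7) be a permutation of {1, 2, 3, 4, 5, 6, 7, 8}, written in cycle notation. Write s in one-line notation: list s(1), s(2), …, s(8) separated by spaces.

3 4 5 8 1 6 2 7

Reading each image from the cycles: 1→3, 2→4, 3→5, 4→8, 5→1, 6→6, 7→2, 8→7.
So the one-line form is 3 4 5 8 1 6 2 7.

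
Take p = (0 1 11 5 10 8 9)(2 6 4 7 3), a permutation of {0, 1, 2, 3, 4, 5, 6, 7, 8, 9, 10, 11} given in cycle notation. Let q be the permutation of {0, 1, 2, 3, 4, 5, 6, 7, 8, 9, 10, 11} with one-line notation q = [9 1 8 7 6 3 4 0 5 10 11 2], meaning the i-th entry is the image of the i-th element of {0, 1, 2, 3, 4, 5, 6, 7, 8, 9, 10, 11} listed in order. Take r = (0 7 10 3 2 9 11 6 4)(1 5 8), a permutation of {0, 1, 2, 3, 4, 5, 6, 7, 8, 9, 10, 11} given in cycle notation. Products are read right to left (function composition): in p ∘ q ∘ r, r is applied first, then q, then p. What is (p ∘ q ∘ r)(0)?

Chase 0: r(0) = 7; q(7) = 0; p(0) = 1. Hence (p ∘ q ∘ r)(0) = 1.

1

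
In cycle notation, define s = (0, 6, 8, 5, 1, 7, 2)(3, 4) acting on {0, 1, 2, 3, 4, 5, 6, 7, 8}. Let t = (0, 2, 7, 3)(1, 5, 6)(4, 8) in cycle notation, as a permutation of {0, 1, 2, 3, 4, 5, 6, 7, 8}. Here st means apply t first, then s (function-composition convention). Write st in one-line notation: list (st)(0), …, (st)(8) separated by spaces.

0 1 2 6 5 8 7 4 3

Chase each element through t then s: 0 → 2 → 0; 1 → 5 → 1; 2 → 7 → 2; 3 → 0 → 6; 4 → 8 → 5; 5 → 6 → 8; 6 → 1 → 7; 7 → 3 → 4; 8 → 4 → 3.
So st in one-line form is 0 1 2 6 5 8 7 4 3.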